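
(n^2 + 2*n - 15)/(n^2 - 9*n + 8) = (n^2 + 2*n - 15)/(n^2 - 9*n + 8)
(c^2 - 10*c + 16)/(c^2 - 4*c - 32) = (c - 2)/(c + 4)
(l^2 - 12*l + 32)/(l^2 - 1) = (l^2 - 12*l + 32)/(l^2 - 1)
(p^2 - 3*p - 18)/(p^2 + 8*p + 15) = (p - 6)/(p + 5)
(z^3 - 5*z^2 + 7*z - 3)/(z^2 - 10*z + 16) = (z^3 - 5*z^2 + 7*z - 3)/(z^2 - 10*z + 16)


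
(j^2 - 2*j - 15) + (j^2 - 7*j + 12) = 2*j^2 - 9*j - 3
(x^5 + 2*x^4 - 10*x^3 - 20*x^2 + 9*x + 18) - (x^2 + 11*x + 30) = x^5 + 2*x^4 - 10*x^3 - 21*x^2 - 2*x - 12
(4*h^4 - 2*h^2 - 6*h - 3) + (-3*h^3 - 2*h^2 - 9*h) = 4*h^4 - 3*h^3 - 4*h^2 - 15*h - 3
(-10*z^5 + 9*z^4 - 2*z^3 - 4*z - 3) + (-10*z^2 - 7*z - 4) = -10*z^5 + 9*z^4 - 2*z^3 - 10*z^2 - 11*z - 7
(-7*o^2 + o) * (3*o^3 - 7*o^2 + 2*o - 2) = -21*o^5 + 52*o^4 - 21*o^3 + 16*o^2 - 2*o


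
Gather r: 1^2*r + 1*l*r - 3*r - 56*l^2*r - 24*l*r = r*(-56*l^2 - 23*l - 2)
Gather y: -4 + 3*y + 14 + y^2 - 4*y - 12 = y^2 - y - 2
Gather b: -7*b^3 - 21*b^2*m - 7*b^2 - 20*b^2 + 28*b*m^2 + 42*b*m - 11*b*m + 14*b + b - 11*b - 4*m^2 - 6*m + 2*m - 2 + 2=-7*b^3 + b^2*(-21*m - 27) + b*(28*m^2 + 31*m + 4) - 4*m^2 - 4*m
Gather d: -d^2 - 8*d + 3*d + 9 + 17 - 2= -d^2 - 5*d + 24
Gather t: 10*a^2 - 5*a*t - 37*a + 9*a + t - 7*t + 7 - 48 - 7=10*a^2 - 28*a + t*(-5*a - 6) - 48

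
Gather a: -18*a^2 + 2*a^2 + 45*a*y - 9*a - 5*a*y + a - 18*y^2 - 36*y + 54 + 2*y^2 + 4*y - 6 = -16*a^2 + a*(40*y - 8) - 16*y^2 - 32*y + 48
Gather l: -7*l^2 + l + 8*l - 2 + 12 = -7*l^2 + 9*l + 10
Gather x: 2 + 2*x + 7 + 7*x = 9*x + 9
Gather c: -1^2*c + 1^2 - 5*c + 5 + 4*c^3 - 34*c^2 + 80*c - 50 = 4*c^3 - 34*c^2 + 74*c - 44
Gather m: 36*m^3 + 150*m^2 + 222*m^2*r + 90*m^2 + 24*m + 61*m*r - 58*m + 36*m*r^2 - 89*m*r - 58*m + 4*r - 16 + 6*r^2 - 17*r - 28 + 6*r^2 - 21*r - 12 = 36*m^3 + m^2*(222*r + 240) + m*(36*r^2 - 28*r - 92) + 12*r^2 - 34*r - 56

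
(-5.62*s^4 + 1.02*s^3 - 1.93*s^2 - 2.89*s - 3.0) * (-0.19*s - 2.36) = 1.0678*s^5 + 13.0694*s^4 - 2.0405*s^3 + 5.1039*s^2 + 7.3904*s + 7.08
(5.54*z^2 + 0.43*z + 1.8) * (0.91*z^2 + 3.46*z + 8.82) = 5.0414*z^4 + 19.5597*z^3 + 51.9886*z^2 + 10.0206*z + 15.876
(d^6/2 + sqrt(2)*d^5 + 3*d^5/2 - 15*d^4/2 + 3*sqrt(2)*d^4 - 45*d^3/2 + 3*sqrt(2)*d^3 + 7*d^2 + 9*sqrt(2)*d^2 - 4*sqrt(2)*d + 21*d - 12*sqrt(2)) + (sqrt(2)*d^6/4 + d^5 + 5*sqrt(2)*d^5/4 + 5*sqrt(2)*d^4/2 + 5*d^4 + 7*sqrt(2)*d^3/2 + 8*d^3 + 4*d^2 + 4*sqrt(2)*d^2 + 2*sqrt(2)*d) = sqrt(2)*d^6/4 + d^6/2 + 5*d^5/2 + 9*sqrt(2)*d^5/4 - 5*d^4/2 + 11*sqrt(2)*d^4/2 - 29*d^3/2 + 13*sqrt(2)*d^3/2 + 11*d^2 + 13*sqrt(2)*d^2 - 2*sqrt(2)*d + 21*d - 12*sqrt(2)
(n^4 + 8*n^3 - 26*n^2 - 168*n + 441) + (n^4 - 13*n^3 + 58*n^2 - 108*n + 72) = 2*n^4 - 5*n^3 + 32*n^2 - 276*n + 513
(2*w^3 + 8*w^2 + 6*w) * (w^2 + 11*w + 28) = 2*w^5 + 30*w^4 + 150*w^3 + 290*w^2 + 168*w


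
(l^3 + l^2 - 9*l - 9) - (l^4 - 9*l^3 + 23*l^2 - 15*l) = -l^4 + 10*l^3 - 22*l^2 + 6*l - 9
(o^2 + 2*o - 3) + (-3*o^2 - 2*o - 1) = -2*o^2 - 4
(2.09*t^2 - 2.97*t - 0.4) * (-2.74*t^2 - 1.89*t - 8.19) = -5.7266*t^4 + 4.1877*t^3 - 10.4078*t^2 + 25.0803*t + 3.276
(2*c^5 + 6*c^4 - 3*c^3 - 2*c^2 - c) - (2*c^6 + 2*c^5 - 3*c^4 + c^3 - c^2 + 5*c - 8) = -2*c^6 + 9*c^4 - 4*c^3 - c^2 - 6*c + 8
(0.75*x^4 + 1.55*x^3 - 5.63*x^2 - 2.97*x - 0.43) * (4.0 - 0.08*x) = -0.06*x^5 + 2.876*x^4 + 6.6504*x^3 - 22.2824*x^2 - 11.8456*x - 1.72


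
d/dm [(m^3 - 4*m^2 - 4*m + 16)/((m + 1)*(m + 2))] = (m^2 + 2*m - 14)/(m^2 + 2*m + 1)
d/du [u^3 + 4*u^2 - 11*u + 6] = 3*u^2 + 8*u - 11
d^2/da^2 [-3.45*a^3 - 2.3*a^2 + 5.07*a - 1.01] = -20.7*a - 4.6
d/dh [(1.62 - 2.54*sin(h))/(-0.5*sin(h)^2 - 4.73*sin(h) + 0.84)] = (-1.27*sin(h)^2 + 1.62*sin(h) + 5.529)*cos(h)/(0.25*sin(h)^4 + 4.73*sin(h)^3 + 21.5329*sin(h)^2 - 7.9464*sin(h) + 0.7056)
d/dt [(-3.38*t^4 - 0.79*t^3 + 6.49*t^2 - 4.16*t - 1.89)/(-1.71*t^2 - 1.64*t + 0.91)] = (11.5596*t^5 + 17.9805*t^4 - 9.712*t^3 - 19.9139*t^2 + 5.348*t - 6.8852)/(2.9241*t^4 + 5.6088*t^3 - 0.422600000000001*t^2 - 2.9848*t + 0.8281)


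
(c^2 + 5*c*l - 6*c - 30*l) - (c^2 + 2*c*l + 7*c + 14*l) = 3*c*l - 13*c - 44*l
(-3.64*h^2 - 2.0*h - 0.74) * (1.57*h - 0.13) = -5.7148*h^3 - 2.6668*h^2 - 0.9018*h + 0.0962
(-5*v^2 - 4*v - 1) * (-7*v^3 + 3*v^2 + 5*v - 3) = 35*v^5 + 13*v^4 - 30*v^3 - 8*v^2 + 7*v + 3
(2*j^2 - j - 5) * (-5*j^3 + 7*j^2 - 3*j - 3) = -10*j^5 + 19*j^4 + 12*j^3 - 38*j^2 + 18*j + 15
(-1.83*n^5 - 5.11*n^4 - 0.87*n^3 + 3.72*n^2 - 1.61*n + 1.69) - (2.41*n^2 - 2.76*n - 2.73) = -1.83*n^5 - 5.11*n^4 - 0.87*n^3 + 1.31*n^2 + 1.15*n + 4.42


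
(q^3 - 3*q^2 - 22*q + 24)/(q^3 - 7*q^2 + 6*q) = (q + 4)/q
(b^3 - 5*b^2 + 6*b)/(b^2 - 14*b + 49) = b*(b^2 - 5*b + 6)/(b^2 - 14*b + 49)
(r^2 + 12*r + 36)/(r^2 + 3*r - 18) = (r + 6)/(r - 3)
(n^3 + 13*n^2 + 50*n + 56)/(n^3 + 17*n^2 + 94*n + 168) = (n + 2)/(n + 6)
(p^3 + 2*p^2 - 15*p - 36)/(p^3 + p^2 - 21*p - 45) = (p - 4)/(p - 5)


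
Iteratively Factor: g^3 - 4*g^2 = (g)*(g^2 - 4*g) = g^2*(g - 4)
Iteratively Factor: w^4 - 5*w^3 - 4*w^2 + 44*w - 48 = (w - 2)*(w^3 - 3*w^2 - 10*w + 24) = (w - 4)*(w - 2)*(w^2 + w - 6) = (w - 4)*(w - 2)*(w + 3)*(w - 2)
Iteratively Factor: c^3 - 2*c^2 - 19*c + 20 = (c - 5)*(c^2 + 3*c - 4) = (c - 5)*(c + 4)*(c - 1)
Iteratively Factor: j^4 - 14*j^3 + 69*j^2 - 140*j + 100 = (j - 5)*(j^3 - 9*j^2 + 24*j - 20) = (j - 5)^2*(j^2 - 4*j + 4) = (j - 5)^2*(j - 2)*(j - 2)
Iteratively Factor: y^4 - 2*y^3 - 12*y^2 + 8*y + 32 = (y + 2)*(y^3 - 4*y^2 - 4*y + 16) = (y + 2)^2*(y^2 - 6*y + 8) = (y - 2)*(y + 2)^2*(y - 4)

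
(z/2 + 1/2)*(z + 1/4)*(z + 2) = z^3/2 + 13*z^2/8 + 11*z/8 + 1/4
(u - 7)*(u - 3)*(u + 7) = u^3 - 3*u^2 - 49*u + 147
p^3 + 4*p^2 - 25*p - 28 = (p - 4)*(p + 1)*(p + 7)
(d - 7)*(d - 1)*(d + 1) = d^3 - 7*d^2 - d + 7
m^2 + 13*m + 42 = (m + 6)*(m + 7)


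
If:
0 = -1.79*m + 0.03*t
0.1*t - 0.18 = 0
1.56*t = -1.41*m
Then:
No Solution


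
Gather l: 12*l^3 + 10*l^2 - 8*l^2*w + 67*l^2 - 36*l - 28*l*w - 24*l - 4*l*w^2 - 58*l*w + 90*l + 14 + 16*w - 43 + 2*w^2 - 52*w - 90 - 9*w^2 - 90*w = 12*l^3 + l^2*(77 - 8*w) + l*(-4*w^2 - 86*w + 30) - 7*w^2 - 126*w - 119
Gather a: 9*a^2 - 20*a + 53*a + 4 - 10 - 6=9*a^2 + 33*a - 12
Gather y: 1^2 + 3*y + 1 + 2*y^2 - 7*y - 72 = 2*y^2 - 4*y - 70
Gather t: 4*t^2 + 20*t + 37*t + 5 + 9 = 4*t^2 + 57*t + 14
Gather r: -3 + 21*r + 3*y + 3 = 21*r + 3*y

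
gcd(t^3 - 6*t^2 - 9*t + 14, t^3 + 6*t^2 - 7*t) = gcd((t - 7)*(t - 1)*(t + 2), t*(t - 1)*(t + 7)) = t - 1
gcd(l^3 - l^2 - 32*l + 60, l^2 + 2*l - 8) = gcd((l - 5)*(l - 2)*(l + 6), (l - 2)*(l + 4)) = l - 2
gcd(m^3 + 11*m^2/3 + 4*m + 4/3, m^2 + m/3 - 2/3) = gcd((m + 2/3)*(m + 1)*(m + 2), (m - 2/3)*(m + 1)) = m + 1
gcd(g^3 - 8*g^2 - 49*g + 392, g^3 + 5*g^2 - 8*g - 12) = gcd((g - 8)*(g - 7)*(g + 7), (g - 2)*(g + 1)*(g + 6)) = 1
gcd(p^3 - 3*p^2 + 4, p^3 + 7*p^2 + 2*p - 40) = p - 2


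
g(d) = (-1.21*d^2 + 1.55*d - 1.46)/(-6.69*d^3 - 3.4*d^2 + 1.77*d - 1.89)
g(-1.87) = -0.32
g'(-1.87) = -0.45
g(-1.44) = -0.73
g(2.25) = 0.04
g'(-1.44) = -1.99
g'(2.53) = -0.01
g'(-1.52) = -1.38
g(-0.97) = 5.86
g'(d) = (1.55 - 2.42*d)/(-6.69*d^3 - 3.4*d^2 + 1.77*d - 1.89) + (-1.21*d^2 + 1.55*d - 1.46)*(20.07*d^2 + 6.8*d - 1.77)/(-6.69*d^3 - 3.4*d^2 + 1.77*d - 1.89)^2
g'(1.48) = -0.05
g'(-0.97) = -93.57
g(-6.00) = -0.04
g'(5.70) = -0.00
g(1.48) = 0.06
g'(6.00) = -0.00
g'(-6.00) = -0.01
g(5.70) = 0.02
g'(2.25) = -0.01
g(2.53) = 0.04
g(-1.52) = -0.60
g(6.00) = 0.02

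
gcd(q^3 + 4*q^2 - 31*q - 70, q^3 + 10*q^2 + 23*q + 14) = q^2 + 9*q + 14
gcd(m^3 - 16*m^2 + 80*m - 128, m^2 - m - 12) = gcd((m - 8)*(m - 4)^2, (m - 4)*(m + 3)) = m - 4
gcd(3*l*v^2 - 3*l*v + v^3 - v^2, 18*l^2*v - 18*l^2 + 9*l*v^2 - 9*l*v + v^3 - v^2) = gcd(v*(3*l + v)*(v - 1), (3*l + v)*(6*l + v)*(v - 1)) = 3*l*v - 3*l + v^2 - v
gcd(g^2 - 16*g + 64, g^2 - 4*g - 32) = g - 8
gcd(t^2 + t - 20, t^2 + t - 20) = t^2 + t - 20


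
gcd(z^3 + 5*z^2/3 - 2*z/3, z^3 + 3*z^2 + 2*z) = z^2 + 2*z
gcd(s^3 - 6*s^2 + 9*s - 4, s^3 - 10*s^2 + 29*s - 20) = s^2 - 5*s + 4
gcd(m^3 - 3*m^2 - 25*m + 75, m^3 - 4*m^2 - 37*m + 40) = m + 5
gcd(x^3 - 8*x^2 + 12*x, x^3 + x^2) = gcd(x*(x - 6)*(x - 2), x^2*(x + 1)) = x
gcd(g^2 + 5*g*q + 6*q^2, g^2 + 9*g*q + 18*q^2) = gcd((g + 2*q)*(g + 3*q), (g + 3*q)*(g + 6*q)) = g + 3*q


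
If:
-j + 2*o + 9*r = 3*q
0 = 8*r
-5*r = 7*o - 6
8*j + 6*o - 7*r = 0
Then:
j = -9/14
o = 6/7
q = 11/14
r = 0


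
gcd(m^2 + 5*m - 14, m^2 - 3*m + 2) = m - 2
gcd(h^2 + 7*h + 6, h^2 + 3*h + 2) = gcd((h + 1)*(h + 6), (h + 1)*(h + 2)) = h + 1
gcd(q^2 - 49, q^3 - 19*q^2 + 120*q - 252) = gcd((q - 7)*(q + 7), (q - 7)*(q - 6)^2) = q - 7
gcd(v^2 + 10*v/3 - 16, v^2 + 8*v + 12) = v + 6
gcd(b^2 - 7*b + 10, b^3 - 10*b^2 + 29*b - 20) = b - 5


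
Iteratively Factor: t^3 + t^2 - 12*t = (t - 3)*(t^2 + 4*t) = (t - 3)*(t + 4)*(t)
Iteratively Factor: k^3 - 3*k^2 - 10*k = (k)*(k^2 - 3*k - 10) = k*(k - 5)*(k + 2)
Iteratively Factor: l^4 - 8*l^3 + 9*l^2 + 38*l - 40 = (l - 5)*(l^3 - 3*l^2 - 6*l + 8) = (l - 5)*(l + 2)*(l^2 - 5*l + 4) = (l - 5)*(l - 4)*(l + 2)*(l - 1)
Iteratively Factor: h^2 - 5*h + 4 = (h - 4)*(h - 1)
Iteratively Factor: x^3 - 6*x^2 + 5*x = (x - 5)*(x^2 - x) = (x - 5)*(x - 1)*(x)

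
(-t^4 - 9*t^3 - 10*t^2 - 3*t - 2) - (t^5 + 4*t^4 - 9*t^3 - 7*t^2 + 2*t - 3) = -t^5 - 5*t^4 - 3*t^2 - 5*t + 1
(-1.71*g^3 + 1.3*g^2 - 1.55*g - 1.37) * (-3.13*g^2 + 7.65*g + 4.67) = 5.3523*g^5 - 17.1505*g^4 + 6.8108*g^3 - 1.4984*g^2 - 17.719*g - 6.3979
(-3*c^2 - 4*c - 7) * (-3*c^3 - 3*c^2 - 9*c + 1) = 9*c^5 + 21*c^4 + 60*c^3 + 54*c^2 + 59*c - 7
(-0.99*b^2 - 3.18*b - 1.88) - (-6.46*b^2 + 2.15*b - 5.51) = 5.47*b^2 - 5.33*b + 3.63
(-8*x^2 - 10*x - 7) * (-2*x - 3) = 16*x^3 + 44*x^2 + 44*x + 21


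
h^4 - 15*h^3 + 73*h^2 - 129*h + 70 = (h - 7)*(h - 5)*(h - 2)*(h - 1)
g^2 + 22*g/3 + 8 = (g + 4/3)*(g + 6)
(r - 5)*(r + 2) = r^2 - 3*r - 10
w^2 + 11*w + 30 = (w + 5)*(w + 6)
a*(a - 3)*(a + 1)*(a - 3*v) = a^4 - 3*a^3*v - 2*a^3 + 6*a^2*v - 3*a^2 + 9*a*v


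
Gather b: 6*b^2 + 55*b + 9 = 6*b^2 + 55*b + 9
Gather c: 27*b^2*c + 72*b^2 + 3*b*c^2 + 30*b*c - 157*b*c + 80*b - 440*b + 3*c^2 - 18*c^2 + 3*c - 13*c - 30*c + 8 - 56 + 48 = 72*b^2 - 360*b + c^2*(3*b - 15) + c*(27*b^2 - 127*b - 40)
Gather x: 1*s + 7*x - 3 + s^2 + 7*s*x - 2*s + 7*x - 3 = s^2 - s + x*(7*s + 14) - 6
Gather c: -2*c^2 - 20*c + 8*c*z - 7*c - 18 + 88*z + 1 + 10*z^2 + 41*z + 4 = -2*c^2 + c*(8*z - 27) + 10*z^2 + 129*z - 13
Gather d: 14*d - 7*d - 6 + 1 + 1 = 7*d - 4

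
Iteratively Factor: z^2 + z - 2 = (z - 1)*(z + 2)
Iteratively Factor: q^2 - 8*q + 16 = (q - 4)*(q - 4)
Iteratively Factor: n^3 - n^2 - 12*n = (n)*(n^2 - n - 12) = n*(n - 4)*(n + 3)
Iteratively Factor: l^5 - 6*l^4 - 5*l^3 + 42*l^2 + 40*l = (l + 1)*(l^4 - 7*l^3 + 2*l^2 + 40*l) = l*(l + 1)*(l^3 - 7*l^2 + 2*l + 40) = l*(l + 1)*(l + 2)*(l^2 - 9*l + 20) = l*(l - 4)*(l + 1)*(l + 2)*(l - 5)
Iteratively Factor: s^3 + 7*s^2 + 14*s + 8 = (s + 4)*(s^2 + 3*s + 2) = (s + 1)*(s + 4)*(s + 2)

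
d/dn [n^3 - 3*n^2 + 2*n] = 3*n^2 - 6*n + 2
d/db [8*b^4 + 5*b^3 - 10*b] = 32*b^3 + 15*b^2 - 10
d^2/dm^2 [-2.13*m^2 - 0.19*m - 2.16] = -4.26000000000000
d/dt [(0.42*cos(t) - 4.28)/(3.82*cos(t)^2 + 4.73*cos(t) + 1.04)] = (1.6044*cos(t)^2 - 32.6992*cos(t) - 20.6812)*sin(t)/(14.5924*cos(t)^4 + 36.1372*cos(t)^3 + 30.3185*cos(t)^2 + 9.8384*cos(t) + 1.0816)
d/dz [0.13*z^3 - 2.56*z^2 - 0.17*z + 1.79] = 0.39*z^2 - 5.12*z - 0.17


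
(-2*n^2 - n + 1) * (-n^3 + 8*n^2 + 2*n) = 2*n^5 - 15*n^4 - 13*n^3 + 6*n^2 + 2*n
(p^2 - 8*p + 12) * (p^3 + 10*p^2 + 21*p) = p^5 + 2*p^4 - 47*p^3 - 48*p^2 + 252*p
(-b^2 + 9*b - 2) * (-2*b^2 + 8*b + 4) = 2*b^4 - 26*b^3 + 72*b^2 + 20*b - 8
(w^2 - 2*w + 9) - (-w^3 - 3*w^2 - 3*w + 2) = w^3 + 4*w^2 + w + 7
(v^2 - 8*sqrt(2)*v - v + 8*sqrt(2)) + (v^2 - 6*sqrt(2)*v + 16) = 2*v^2 - 14*sqrt(2)*v - v + 8*sqrt(2) + 16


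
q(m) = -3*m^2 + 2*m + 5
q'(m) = 2 - 6*m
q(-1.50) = -4.75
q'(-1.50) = 11.00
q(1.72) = -0.44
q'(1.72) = -8.32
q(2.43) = -7.85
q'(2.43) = -12.58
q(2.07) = -3.71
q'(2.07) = -10.42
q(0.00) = 5.00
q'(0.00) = 2.00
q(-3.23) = -32.76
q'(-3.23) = 21.38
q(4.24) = -40.45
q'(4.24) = -23.44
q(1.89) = -1.94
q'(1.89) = -9.34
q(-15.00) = -700.00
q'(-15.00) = 92.00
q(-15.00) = -700.00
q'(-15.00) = 92.00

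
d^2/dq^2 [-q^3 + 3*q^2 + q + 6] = 6 - 6*q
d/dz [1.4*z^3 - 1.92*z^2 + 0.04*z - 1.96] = 4.2*z^2 - 3.84*z + 0.04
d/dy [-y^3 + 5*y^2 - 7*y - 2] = -3*y^2 + 10*y - 7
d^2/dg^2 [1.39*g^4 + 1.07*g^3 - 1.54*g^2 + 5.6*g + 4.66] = 16.68*g^2 + 6.42*g - 3.08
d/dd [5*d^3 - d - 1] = 15*d^2 - 1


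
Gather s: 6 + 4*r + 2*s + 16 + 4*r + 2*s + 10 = 8*r + 4*s + 32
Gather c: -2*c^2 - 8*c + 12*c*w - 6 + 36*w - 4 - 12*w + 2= -2*c^2 + c*(12*w - 8) + 24*w - 8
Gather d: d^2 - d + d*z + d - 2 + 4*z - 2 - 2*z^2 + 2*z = d^2 + d*z - 2*z^2 + 6*z - 4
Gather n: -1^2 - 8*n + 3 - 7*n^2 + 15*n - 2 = -7*n^2 + 7*n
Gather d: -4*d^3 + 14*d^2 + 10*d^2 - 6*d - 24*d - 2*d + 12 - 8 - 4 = -4*d^3 + 24*d^2 - 32*d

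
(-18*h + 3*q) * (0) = 0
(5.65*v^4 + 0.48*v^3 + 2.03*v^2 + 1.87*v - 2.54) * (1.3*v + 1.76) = 7.345*v^5 + 10.568*v^4 + 3.4838*v^3 + 6.0038*v^2 - 0.0107999999999997*v - 4.4704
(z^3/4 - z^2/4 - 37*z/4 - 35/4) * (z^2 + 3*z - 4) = z^5/4 + z^4/2 - 11*z^3 - 71*z^2/2 + 43*z/4 + 35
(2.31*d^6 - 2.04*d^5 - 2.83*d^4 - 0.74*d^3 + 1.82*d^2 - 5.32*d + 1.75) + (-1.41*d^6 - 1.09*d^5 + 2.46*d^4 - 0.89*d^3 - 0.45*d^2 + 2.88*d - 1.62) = 0.9*d^6 - 3.13*d^5 - 0.37*d^4 - 1.63*d^3 + 1.37*d^2 - 2.44*d + 0.13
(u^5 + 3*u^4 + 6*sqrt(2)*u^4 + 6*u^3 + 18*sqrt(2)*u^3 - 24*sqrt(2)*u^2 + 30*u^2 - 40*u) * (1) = u^5 + 3*u^4 + 6*sqrt(2)*u^4 + 6*u^3 + 18*sqrt(2)*u^3 - 24*sqrt(2)*u^2 + 30*u^2 - 40*u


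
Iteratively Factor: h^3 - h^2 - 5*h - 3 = (h - 3)*(h^2 + 2*h + 1) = (h - 3)*(h + 1)*(h + 1)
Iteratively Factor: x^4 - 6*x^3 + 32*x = (x - 4)*(x^3 - 2*x^2 - 8*x) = (x - 4)^2*(x^2 + 2*x) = x*(x - 4)^2*(x + 2)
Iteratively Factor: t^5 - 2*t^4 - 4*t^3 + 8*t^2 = (t)*(t^4 - 2*t^3 - 4*t^2 + 8*t) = t*(t - 2)*(t^3 - 4*t) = t^2*(t - 2)*(t^2 - 4) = t^2*(t - 2)^2*(t + 2)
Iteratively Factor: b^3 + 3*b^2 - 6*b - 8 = (b + 1)*(b^2 + 2*b - 8) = (b + 1)*(b + 4)*(b - 2)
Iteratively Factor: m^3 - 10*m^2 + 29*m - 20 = (m - 5)*(m^2 - 5*m + 4) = (m - 5)*(m - 1)*(m - 4)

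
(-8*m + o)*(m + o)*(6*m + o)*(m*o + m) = -48*m^4*o - 48*m^4 - 50*m^3*o^2 - 50*m^3*o - m^2*o^3 - m^2*o^2 + m*o^4 + m*o^3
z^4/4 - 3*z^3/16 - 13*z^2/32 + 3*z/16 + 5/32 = (z/4 + 1/4)*(z - 5/4)*(z - 1)*(z + 1/2)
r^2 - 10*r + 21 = (r - 7)*(r - 3)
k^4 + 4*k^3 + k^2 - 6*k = k*(k - 1)*(k + 2)*(k + 3)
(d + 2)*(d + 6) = d^2 + 8*d + 12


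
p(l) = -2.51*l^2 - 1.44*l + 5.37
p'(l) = -5.02*l - 1.44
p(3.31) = -26.90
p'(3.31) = -18.06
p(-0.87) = 4.72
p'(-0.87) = 2.93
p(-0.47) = 5.49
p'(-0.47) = 0.92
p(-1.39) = 2.52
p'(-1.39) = 5.54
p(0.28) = 4.77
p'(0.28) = -2.85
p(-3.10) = -14.29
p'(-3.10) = 14.12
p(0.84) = 2.39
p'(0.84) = -5.66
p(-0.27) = 5.58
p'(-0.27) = -0.08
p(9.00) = -210.90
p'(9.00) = -46.62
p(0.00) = 5.37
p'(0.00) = -1.44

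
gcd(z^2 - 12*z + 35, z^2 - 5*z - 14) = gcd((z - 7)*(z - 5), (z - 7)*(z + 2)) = z - 7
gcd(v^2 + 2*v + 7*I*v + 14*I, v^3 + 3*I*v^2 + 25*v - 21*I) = v + 7*I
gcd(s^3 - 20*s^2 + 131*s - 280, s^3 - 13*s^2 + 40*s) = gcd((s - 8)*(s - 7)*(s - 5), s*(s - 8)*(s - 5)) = s^2 - 13*s + 40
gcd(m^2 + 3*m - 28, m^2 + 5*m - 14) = m + 7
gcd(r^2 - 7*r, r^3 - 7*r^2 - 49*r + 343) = r - 7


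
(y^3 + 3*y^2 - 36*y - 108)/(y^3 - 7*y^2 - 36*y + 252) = (y + 3)/(y - 7)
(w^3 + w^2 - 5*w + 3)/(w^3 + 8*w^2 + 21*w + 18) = (w^2 - 2*w + 1)/(w^2 + 5*w + 6)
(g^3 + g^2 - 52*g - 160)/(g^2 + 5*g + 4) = (g^2 - 3*g - 40)/(g + 1)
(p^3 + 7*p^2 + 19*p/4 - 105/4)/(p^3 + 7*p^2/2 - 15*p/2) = (p + 7/2)/p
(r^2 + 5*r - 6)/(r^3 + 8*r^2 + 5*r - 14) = (r + 6)/(r^2 + 9*r + 14)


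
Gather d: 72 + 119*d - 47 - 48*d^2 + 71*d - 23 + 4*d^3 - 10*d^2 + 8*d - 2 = 4*d^3 - 58*d^2 + 198*d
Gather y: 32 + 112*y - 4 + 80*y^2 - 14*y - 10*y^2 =70*y^2 + 98*y + 28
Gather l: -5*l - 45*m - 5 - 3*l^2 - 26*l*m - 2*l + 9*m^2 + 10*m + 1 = -3*l^2 + l*(-26*m - 7) + 9*m^2 - 35*m - 4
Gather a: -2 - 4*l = -4*l - 2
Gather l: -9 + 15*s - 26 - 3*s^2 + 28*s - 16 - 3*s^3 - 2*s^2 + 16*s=-3*s^3 - 5*s^2 + 59*s - 51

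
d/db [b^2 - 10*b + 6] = 2*b - 10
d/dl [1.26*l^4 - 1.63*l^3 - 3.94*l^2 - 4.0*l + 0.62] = 5.04*l^3 - 4.89*l^2 - 7.88*l - 4.0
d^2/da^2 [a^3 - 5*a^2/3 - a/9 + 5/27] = 6*a - 10/3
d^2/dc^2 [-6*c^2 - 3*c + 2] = -12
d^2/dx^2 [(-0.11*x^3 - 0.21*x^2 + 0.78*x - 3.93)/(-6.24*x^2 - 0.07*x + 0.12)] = (-7.105427357601e-15*x^5 - 1.4210854715202e-14*x^4 - 60.760298*x^3 + 919.086552*x^2 + 6.804864*x + 5.917026)/(242.970624*x^6 + 8.176896*x^5 - 13.925808*x^4 - 0.314153*x^3 + 0.267804*x^2 + 0.003024*x - 0.001728)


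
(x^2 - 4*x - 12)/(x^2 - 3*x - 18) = (x + 2)/(x + 3)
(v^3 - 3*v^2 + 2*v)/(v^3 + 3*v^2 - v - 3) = v*(v - 2)/(v^2 + 4*v + 3)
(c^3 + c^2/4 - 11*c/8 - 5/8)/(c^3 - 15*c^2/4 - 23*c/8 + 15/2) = (2*c^2 + 3*c + 1)/(2*c^2 - 5*c - 12)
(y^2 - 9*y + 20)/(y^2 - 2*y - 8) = (y - 5)/(y + 2)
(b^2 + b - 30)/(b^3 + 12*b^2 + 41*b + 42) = (b^2 + b - 30)/(b^3 + 12*b^2 + 41*b + 42)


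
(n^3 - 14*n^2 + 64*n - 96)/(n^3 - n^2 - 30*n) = (n^2 - 8*n + 16)/(n*(n + 5))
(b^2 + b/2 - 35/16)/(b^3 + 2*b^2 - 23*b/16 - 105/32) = 2/(2*b + 3)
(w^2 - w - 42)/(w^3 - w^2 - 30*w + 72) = (w - 7)/(w^2 - 7*w + 12)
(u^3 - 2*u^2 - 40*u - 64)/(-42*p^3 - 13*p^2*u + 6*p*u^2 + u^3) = (-u^3 + 2*u^2 + 40*u + 64)/(42*p^3 + 13*p^2*u - 6*p*u^2 - u^3)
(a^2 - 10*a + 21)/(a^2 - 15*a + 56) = (a - 3)/(a - 8)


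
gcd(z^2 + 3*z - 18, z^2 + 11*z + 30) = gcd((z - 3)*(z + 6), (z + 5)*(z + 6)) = z + 6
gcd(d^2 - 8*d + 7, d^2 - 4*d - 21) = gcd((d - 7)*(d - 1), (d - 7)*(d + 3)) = d - 7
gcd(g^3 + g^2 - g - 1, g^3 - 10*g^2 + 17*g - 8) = g - 1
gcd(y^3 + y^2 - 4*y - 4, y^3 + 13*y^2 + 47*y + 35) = y + 1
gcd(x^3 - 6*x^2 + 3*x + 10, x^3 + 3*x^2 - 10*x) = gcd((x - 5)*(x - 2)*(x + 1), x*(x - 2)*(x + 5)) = x - 2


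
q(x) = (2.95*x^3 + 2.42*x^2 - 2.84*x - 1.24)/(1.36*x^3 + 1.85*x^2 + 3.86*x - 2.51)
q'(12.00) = 0.01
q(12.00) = 2.03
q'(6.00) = 0.06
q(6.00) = 1.85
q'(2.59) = 0.32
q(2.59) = 1.35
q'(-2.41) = -0.84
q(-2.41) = 1.08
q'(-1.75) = -1.06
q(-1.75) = 0.43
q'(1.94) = 0.50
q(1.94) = 1.09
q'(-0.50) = 0.66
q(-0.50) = -0.10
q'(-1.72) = -1.06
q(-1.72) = 0.40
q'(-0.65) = 0.36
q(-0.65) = -0.18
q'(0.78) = 3.82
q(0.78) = -0.26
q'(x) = (-4.08*x^2 - 3.7*x - 3.86)*(2.95*x^3 + 2.42*x^2 - 2.84*x - 1.24)/(1.36*x^3 + 1.85*x^2 + 3.86*x - 2.51)^2 + (8.85*x^2 + 4.84*x - 2.84)/(1.36*x^3 + 1.85*x^2 + 3.86*x - 2.51)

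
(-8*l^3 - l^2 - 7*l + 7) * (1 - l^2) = 8*l^5 + l^4 - l^3 - 8*l^2 - 7*l + 7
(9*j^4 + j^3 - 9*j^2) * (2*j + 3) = 18*j^5 + 29*j^4 - 15*j^3 - 27*j^2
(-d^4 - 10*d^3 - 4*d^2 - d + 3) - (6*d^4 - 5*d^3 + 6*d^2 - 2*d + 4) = -7*d^4 - 5*d^3 - 10*d^2 + d - 1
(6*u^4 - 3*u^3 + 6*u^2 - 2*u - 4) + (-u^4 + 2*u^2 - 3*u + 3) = 5*u^4 - 3*u^3 + 8*u^2 - 5*u - 1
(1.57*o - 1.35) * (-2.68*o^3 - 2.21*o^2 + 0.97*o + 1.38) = -4.2076*o^4 + 0.1483*o^3 + 4.5064*o^2 + 0.8571*o - 1.863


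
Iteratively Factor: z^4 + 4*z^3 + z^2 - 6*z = (z + 2)*(z^3 + 2*z^2 - 3*z) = (z - 1)*(z + 2)*(z^2 + 3*z) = z*(z - 1)*(z + 2)*(z + 3)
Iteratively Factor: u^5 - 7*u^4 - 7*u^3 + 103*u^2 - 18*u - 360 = (u + 2)*(u^4 - 9*u^3 + 11*u^2 + 81*u - 180) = (u + 2)*(u + 3)*(u^3 - 12*u^2 + 47*u - 60) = (u - 3)*(u + 2)*(u + 3)*(u^2 - 9*u + 20) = (u - 5)*(u - 3)*(u + 2)*(u + 3)*(u - 4)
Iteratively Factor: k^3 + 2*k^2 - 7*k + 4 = (k - 1)*(k^2 + 3*k - 4) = (k - 1)^2*(k + 4)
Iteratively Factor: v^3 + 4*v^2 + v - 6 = (v - 1)*(v^2 + 5*v + 6) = (v - 1)*(v + 3)*(v + 2)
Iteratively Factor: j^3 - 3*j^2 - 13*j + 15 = (j - 1)*(j^2 - 2*j - 15) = (j - 5)*(j - 1)*(j + 3)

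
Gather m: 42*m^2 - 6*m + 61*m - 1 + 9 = 42*m^2 + 55*m + 8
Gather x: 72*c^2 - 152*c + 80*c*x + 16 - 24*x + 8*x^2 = 72*c^2 - 152*c + 8*x^2 + x*(80*c - 24) + 16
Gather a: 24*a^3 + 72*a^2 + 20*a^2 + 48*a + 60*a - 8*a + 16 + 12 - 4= 24*a^3 + 92*a^2 + 100*a + 24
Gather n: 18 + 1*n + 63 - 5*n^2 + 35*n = -5*n^2 + 36*n + 81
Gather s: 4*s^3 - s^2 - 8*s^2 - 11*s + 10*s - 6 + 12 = 4*s^3 - 9*s^2 - s + 6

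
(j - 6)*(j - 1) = j^2 - 7*j + 6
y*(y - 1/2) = y^2 - y/2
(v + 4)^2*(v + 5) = v^3 + 13*v^2 + 56*v + 80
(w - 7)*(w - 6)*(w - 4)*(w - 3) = w^4 - 20*w^3 + 145*w^2 - 450*w + 504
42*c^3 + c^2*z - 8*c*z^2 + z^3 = (-7*c + z)*(-3*c + z)*(2*c + z)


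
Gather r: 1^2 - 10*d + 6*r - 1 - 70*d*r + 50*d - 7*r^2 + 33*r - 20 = 40*d - 7*r^2 + r*(39 - 70*d) - 20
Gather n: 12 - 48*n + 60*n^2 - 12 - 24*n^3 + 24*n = -24*n^3 + 60*n^2 - 24*n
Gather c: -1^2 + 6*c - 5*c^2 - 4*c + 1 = -5*c^2 + 2*c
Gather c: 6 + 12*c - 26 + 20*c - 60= 32*c - 80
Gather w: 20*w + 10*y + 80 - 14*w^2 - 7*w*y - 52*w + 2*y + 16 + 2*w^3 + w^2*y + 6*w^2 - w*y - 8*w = 2*w^3 + w^2*(y - 8) + w*(-8*y - 40) + 12*y + 96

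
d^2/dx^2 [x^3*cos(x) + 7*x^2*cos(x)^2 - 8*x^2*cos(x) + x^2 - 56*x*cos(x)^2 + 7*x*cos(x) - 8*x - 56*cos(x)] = -x^3*cos(x) - 6*x^2*sin(x) + 8*x^2*cos(x) - 14*x^2*cos(2*x) + 32*x*sin(x) - 28*x*sin(2*x) - x*cos(x) + 112*x*cos(2*x) - 14*sin(x) + 112*sin(2*x) + 40*cos(x) + 7*cos(2*x) + 9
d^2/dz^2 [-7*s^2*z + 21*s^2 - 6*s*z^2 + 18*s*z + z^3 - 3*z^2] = -12*s + 6*z - 6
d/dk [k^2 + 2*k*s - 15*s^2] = 2*k + 2*s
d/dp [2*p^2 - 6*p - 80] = 4*p - 6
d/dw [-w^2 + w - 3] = 1 - 2*w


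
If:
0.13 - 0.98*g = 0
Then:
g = 0.13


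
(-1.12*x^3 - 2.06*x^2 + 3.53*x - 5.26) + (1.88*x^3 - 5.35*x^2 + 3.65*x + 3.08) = 0.76*x^3 - 7.41*x^2 + 7.18*x - 2.18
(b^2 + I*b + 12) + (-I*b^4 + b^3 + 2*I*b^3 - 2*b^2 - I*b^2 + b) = -I*b^4 + b^3 + 2*I*b^3 - b^2 - I*b^2 + b + I*b + 12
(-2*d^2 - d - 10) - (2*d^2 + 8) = -4*d^2 - d - 18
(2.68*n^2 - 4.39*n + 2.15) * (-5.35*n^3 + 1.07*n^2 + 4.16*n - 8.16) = -14.338*n^5 + 26.3541*n^4 - 5.051*n^3 - 37.8307*n^2 + 44.7664*n - 17.544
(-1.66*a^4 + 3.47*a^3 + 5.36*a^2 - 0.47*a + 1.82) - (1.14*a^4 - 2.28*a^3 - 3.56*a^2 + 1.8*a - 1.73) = -2.8*a^4 + 5.75*a^3 + 8.92*a^2 - 2.27*a + 3.55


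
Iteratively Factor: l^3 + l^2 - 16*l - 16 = (l - 4)*(l^2 + 5*l + 4) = (l - 4)*(l + 4)*(l + 1)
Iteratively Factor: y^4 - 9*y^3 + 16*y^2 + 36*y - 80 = (y + 2)*(y^3 - 11*y^2 + 38*y - 40) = (y - 2)*(y + 2)*(y^2 - 9*y + 20) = (y - 4)*(y - 2)*(y + 2)*(y - 5)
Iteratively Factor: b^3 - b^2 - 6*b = (b - 3)*(b^2 + 2*b) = (b - 3)*(b + 2)*(b)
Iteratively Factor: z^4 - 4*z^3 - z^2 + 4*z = (z - 4)*(z^3 - z) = z*(z - 4)*(z^2 - 1) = z*(z - 4)*(z - 1)*(z + 1)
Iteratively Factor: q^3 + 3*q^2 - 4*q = (q - 1)*(q^2 + 4*q) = q*(q - 1)*(q + 4)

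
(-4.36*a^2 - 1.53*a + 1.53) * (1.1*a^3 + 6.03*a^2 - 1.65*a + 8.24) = -4.796*a^5 - 27.9738*a^4 - 0.3489*a^3 - 24.176*a^2 - 15.1317*a + 12.6072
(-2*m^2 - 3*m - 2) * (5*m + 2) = -10*m^3 - 19*m^2 - 16*m - 4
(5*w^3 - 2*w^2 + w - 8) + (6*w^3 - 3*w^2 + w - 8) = 11*w^3 - 5*w^2 + 2*w - 16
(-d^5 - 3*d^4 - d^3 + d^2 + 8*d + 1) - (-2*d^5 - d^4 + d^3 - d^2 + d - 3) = d^5 - 2*d^4 - 2*d^3 + 2*d^2 + 7*d + 4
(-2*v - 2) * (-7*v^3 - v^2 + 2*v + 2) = 14*v^4 + 16*v^3 - 2*v^2 - 8*v - 4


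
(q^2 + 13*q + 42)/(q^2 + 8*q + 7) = (q + 6)/(q + 1)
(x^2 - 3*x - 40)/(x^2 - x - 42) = (-x^2 + 3*x + 40)/(-x^2 + x + 42)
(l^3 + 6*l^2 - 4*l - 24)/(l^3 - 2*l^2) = 1 + 8/l + 12/l^2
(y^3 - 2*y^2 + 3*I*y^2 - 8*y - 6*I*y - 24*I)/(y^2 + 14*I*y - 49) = (y^3 + y^2*(-2 + 3*I) + y*(-8 - 6*I) - 24*I)/(y^2 + 14*I*y - 49)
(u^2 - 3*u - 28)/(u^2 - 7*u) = (u + 4)/u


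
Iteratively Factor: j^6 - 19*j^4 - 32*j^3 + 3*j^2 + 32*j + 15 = (j + 3)*(j^5 - 3*j^4 - 10*j^3 - 2*j^2 + 9*j + 5) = (j - 5)*(j + 3)*(j^4 + 2*j^3 - 2*j - 1) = (j - 5)*(j + 1)*(j + 3)*(j^3 + j^2 - j - 1) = (j - 5)*(j - 1)*(j + 1)*(j + 3)*(j^2 + 2*j + 1) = (j - 5)*(j - 1)*(j + 1)^2*(j + 3)*(j + 1)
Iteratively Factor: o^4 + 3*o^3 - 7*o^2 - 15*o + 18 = (o + 3)*(o^3 - 7*o + 6) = (o - 2)*(o + 3)*(o^2 + 2*o - 3) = (o - 2)*(o + 3)^2*(o - 1)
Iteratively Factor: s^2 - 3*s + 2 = (s - 1)*(s - 2)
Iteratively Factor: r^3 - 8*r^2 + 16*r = (r)*(r^2 - 8*r + 16) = r*(r - 4)*(r - 4)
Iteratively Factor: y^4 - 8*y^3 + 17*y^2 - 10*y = (y - 2)*(y^3 - 6*y^2 + 5*y) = (y - 2)*(y - 1)*(y^2 - 5*y) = (y - 5)*(y - 2)*(y - 1)*(y)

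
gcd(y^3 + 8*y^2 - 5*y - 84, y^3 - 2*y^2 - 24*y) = y + 4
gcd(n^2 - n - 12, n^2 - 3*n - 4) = n - 4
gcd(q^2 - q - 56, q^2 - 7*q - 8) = q - 8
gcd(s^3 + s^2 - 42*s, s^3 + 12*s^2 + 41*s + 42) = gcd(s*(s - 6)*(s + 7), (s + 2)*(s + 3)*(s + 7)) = s + 7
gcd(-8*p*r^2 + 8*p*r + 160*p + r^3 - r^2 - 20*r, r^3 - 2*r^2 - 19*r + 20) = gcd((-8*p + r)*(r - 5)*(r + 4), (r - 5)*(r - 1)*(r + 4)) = r^2 - r - 20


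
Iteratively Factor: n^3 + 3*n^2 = (n + 3)*(n^2) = n*(n + 3)*(n)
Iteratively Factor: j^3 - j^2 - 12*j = (j)*(j^2 - j - 12) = j*(j + 3)*(j - 4)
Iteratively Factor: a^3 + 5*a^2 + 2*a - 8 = (a - 1)*(a^2 + 6*a + 8) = (a - 1)*(a + 2)*(a + 4)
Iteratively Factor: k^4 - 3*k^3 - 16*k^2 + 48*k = (k)*(k^3 - 3*k^2 - 16*k + 48) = k*(k + 4)*(k^2 - 7*k + 12) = k*(k - 4)*(k + 4)*(k - 3)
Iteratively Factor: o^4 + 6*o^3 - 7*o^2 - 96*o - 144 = (o + 4)*(o^3 + 2*o^2 - 15*o - 36) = (o - 4)*(o + 4)*(o^2 + 6*o + 9) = (o - 4)*(o + 3)*(o + 4)*(o + 3)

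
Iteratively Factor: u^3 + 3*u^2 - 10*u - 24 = (u + 2)*(u^2 + u - 12) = (u - 3)*(u + 2)*(u + 4)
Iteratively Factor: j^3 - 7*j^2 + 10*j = (j - 2)*(j^2 - 5*j) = j*(j - 2)*(j - 5)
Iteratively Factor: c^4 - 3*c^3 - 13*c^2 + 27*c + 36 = (c - 4)*(c^3 + c^2 - 9*c - 9) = (c - 4)*(c + 3)*(c^2 - 2*c - 3) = (c - 4)*(c + 1)*(c + 3)*(c - 3)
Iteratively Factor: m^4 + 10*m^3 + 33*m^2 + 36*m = (m + 3)*(m^3 + 7*m^2 + 12*m) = (m + 3)*(m + 4)*(m^2 + 3*m) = m*(m + 3)*(m + 4)*(m + 3)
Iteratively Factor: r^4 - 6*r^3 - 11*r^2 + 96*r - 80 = (r - 4)*(r^3 - 2*r^2 - 19*r + 20) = (r - 4)*(r + 4)*(r^2 - 6*r + 5) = (r - 4)*(r - 1)*(r + 4)*(r - 5)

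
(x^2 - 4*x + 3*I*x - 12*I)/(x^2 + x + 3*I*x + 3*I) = (x - 4)/(x + 1)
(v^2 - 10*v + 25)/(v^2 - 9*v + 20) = (v - 5)/(v - 4)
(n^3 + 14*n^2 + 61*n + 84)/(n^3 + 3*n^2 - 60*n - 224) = (n + 3)/(n - 8)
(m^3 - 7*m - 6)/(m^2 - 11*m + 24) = (m^2 + 3*m + 2)/(m - 8)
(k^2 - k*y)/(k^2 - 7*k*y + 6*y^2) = k/(k - 6*y)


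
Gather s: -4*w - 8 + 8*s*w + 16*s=s*(8*w + 16) - 4*w - 8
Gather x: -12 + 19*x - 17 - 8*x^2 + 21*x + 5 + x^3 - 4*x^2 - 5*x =x^3 - 12*x^2 + 35*x - 24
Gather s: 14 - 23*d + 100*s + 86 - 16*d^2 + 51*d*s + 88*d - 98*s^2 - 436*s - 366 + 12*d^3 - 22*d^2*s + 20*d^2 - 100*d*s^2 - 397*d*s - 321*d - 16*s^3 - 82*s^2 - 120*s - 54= 12*d^3 + 4*d^2 - 256*d - 16*s^3 + s^2*(-100*d - 180) + s*(-22*d^2 - 346*d - 456) - 320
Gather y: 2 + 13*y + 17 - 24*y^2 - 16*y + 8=-24*y^2 - 3*y + 27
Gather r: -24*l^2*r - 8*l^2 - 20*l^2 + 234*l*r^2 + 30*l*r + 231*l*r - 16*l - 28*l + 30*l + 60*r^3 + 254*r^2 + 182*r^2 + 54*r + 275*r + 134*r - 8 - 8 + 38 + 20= -28*l^2 - 14*l + 60*r^3 + r^2*(234*l + 436) + r*(-24*l^2 + 261*l + 463) + 42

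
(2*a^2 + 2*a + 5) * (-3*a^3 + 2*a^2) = -6*a^5 - 2*a^4 - 11*a^3 + 10*a^2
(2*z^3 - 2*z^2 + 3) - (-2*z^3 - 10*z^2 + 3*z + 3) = 4*z^3 + 8*z^2 - 3*z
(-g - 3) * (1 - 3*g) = 3*g^2 + 8*g - 3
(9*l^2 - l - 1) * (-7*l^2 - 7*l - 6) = -63*l^4 - 56*l^3 - 40*l^2 + 13*l + 6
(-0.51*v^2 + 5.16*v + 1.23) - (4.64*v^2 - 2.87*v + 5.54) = -5.15*v^2 + 8.03*v - 4.31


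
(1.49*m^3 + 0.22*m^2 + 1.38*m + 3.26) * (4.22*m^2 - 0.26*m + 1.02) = 6.2878*m^5 + 0.541*m^4 + 7.2862*m^3 + 13.6228*m^2 + 0.56*m + 3.3252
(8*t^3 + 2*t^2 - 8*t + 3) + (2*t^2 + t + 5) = 8*t^3 + 4*t^2 - 7*t + 8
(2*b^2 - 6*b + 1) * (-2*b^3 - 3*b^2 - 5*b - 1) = -4*b^5 + 6*b^4 + 6*b^3 + 25*b^2 + b - 1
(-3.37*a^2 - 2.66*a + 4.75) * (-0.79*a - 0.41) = 2.6623*a^3 + 3.4831*a^2 - 2.6619*a - 1.9475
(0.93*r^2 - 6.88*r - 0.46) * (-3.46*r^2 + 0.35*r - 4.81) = -3.2178*r^4 + 24.1303*r^3 - 5.2897*r^2 + 32.9318*r + 2.2126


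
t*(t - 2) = t^2 - 2*t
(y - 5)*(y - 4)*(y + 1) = y^3 - 8*y^2 + 11*y + 20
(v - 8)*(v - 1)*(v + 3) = v^3 - 6*v^2 - 19*v + 24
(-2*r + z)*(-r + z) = 2*r^2 - 3*r*z + z^2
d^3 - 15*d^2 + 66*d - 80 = (d - 8)*(d - 5)*(d - 2)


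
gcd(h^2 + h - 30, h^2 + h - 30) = h^2 + h - 30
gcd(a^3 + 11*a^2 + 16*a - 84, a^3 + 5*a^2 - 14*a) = a^2 + 5*a - 14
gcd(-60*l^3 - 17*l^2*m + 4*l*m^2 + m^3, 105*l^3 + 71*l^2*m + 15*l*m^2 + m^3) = 15*l^2 + 8*l*m + m^2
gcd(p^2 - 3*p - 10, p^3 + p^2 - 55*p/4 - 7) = 1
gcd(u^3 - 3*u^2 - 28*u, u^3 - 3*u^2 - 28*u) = u^3 - 3*u^2 - 28*u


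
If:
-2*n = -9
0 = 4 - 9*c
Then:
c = 4/9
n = 9/2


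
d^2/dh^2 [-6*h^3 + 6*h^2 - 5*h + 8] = 12 - 36*h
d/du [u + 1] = 1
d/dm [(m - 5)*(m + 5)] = 2*m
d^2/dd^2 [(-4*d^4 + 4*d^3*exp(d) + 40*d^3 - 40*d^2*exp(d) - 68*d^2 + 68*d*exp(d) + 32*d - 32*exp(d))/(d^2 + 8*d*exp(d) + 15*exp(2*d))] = 4*(2*(-2*(4*d*exp(d) + d + 15*exp(2*d) + 4*exp(d))*(d^3*exp(d) - 4*d^3 - 7*d^2*exp(d) + 30*d^2 - 3*d*exp(d) - 34*d + 9*exp(d) + 8) + (4*d*exp(d) + 30*exp(2*d) + 8*exp(d) + 1)*(d^4 - d^3*exp(d) - 10*d^3 + 10*d^2*exp(d) + 17*d^2 - 17*d*exp(d) - 8*d + 8*exp(d)))*(d^2 + 8*d*exp(d) + 15*exp(2*d)) + (d^2 + 8*d*exp(d) + 15*exp(2*d))^2*(d^3*exp(d) - 4*d^2*exp(d) - 12*d^2 - 17*d*exp(d) + 60*d + 6*exp(d) - 34) - 8*(4*d*exp(d) + d + 15*exp(2*d) + 4*exp(d))^2*(d^4 - d^3*exp(d) - 10*d^3 + 10*d^2*exp(d) + 17*d^2 - 17*d*exp(d) - 8*d + 8*exp(d)))/(d^2 + 8*d*exp(d) + 15*exp(2*d))^3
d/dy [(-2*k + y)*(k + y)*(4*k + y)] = -6*k^2 + 6*k*y + 3*y^2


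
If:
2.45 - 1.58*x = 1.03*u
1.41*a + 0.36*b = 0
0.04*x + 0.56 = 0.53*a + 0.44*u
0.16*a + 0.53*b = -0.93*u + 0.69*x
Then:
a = 0.22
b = -0.87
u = 1.08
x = 0.84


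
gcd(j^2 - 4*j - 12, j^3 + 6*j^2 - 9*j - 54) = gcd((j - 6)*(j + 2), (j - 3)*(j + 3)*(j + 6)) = 1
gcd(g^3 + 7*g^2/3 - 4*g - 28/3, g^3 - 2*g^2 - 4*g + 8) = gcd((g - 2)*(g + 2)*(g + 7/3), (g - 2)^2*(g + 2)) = g^2 - 4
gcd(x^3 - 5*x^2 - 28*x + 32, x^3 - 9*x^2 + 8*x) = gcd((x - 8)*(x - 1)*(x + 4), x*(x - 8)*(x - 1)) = x^2 - 9*x + 8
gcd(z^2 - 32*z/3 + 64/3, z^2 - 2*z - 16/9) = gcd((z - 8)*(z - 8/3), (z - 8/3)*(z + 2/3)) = z - 8/3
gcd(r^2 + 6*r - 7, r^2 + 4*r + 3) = 1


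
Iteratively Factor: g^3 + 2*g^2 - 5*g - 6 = (g + 1)*(g^2 + g - 6) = (g - 2)*(g + 1)*(g + 3)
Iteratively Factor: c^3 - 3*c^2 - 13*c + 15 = (c - 5)*(c^2 + 2*c - 3) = (c - 5)*(c - 1)*(c + 3)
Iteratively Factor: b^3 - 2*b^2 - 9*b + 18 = (b - 2)*(b^2 - 9) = (b - 3)*(b - 2)*(b + 3)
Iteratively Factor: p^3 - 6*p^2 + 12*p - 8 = (p - 2)*(p^2 - 4*p + 4) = (p - 2)^2*(p - 2)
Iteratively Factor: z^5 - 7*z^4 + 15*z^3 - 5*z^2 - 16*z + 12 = (z - 3)*(z^4 - 4*z^3 + 3*z^2 + 4*z - 4) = (z - 3)*(z + 1)*(z^3 - 5*z^2 + 8*z - 4) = (z - 3)*(z - 2)*(z + 1)*(z^2 - 3*z + 2) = (z - 3)*(z - 2)*(z - 1)*(z + 1)*(z - 2)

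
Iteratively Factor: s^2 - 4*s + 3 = (s - 3)*(s - 1)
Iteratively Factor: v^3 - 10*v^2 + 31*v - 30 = (v - 3)*(v^2 - 7*v + 10) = (v - 5)*(v - 3)*(v - 2)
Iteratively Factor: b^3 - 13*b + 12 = (b + 4)*(b^2 - 4*b + 3) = (b - 3)*(b + 4)*(b - 1)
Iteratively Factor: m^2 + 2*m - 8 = (m - 2)*(m + 4)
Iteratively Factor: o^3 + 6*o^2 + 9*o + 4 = (o + 1)*(o^2 + 5*o + 4) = (o + 1)^2*(o + 4)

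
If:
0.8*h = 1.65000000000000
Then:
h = 2.06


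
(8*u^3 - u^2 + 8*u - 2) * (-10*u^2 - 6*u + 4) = -80*u^5 - 38*u^4 - 42*u^3 - 32*u^2 + 44*u - 8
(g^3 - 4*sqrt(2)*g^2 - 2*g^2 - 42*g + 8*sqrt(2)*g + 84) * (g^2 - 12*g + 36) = g^5 - 14*g^4 - 4*sqrt(2)*g^4 + 18*g^3 + 56*sqrt(2)*g^3 - 240*sqrt(2)*g^2 + 516*g^2 - 2520*g + 288*sqrt(2)*g + 3024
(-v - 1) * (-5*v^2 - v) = 5*v^3 + 6*v^2 + v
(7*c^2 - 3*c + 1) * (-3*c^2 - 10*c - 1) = -21*c^4 - 61*c^3 + 20*c^2 - 7*c - 1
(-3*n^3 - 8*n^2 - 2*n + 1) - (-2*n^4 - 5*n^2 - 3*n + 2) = 2*n^4 - 3*n^3 - 3*n^2 + n - 1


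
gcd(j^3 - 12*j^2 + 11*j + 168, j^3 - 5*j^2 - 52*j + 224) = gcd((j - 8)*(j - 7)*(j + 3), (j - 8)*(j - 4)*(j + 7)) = j - 8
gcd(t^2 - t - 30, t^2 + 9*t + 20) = t + 5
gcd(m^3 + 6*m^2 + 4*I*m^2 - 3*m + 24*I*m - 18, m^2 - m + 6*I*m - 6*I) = 1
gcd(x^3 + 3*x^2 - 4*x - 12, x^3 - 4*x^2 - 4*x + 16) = x^2 - 4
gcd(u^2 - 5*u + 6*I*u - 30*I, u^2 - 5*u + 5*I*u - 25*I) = u - 5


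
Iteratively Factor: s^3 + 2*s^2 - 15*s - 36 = (s + 3)*(s^2 - s - 12) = (s + 3)^2*(s - 4)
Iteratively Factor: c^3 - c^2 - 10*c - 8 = (c + 2)*(c^2 - 3*c - 4) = (c - 4)*(c + 2)*(c + 1)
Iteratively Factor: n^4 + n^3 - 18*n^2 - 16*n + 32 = (n + 4)*(n^3 - 3*n^2 - 6*n + 8) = (n - 1)*(n + 4)*(n^2 - 2*n - 8) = (n - 1)*(n + 2)*(n + 4)*(n - 4)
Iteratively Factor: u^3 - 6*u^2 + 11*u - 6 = (u - 1)*(u^2 - 5*u + 6) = (u - 2)*(u - 1)*(u - 3)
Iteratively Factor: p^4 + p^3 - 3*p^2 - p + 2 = (p + 1)*(p^3 - 3*p + 2) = (p - 1)*(p + 1)*(p^2 + p - 2) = (p - 1)*(p + 1)*(p + 2)*(p - 1)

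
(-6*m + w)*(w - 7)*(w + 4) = -6*m*w^2 + 18*m*w + 168*m + w^3 - 3*w^2 - 28*w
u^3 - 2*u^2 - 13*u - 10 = (u - 5)*(u + 1)*(u + 2)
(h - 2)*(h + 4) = h^2 + 2*h - 8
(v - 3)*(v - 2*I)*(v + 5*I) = v^3 - 3*v^2 + 3*I*v^2 + 10*v - 9*I*v - 30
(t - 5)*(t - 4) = t^2 - 9*t + 20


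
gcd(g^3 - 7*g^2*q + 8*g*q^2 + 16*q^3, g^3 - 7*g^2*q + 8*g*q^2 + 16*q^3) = g^3 - 7*g^2*q + 8*g*q^2 + 16*q^3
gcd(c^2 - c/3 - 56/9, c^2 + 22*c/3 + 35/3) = c + 7/3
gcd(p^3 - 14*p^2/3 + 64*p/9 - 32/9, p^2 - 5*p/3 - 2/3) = p - 2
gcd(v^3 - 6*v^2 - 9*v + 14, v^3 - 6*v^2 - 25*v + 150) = 1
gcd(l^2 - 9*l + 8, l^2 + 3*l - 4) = l - 1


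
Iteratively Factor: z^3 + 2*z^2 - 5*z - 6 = (z + 3)*(z^2 - z - 2) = (z + 1)*(z + 3)*(z - 2)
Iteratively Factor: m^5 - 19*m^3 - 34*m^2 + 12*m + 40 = (m + 2)*(m^4 - 2*m^3 - 15*m^2 - 4*m + 20) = (m - 1)*(m + 2)*(m^3 - m^2 - 16*m - 20) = (m - 1)*(m + 2)^2*(m^2 - 3*m - 10) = (m - 1)*(m + 2)^3*(m - 5)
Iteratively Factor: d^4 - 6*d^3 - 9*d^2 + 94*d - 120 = (d - 5)*(d^3 - d^2 - 14*d + 24) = (d - 5)*(d - 2)*(d^2 + d - 12) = (d - 5)*(d - 2)*(d + 4)*(d - 3)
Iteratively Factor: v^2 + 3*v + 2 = (v + 2)*(v + 1)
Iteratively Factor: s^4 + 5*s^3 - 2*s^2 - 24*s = (s - 2)*(s^3 + 7*s^2 + 12*s) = (s - 2)*(s + 4)*(s^2 + 3*s) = s*(s - 2)*(s + 4)*(s + 3)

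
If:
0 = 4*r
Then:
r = 0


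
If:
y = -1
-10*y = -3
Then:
No Solution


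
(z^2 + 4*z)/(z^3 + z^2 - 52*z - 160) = z/(z^2 - 3*z - 40)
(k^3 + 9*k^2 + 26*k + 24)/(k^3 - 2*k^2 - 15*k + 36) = (k^2 + 5*k + 6)/(k^2 - 6*k + 9)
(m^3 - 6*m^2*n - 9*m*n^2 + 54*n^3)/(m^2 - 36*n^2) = (m^2 - 9*n^2)/(m + 6*n)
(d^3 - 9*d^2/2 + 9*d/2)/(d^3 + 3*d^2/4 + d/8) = 4*(2*d^2 - 9*d + 9)/(8*d^2 + 6*d + 1)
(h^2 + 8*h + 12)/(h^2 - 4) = (h + 6)/(h - 2)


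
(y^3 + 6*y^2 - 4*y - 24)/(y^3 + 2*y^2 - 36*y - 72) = (y - 2)/(y - 6)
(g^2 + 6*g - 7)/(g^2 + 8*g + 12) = (g^2 + 6*g - 7)/(g^2 + 8*g + 12)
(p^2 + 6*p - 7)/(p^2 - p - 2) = (-p^2 - 6*p + 7)/(-p^2 + p + 2)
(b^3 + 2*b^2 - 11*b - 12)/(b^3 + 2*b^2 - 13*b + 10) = (b^3 + 2*b^2 - 11*b - 12)/(b^3 + 2*b^2 - 13*b + 10)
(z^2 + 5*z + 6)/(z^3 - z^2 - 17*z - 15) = (z + 2)/(z^2 - 4*z - 5)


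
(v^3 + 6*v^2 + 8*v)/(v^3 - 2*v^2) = (v^2 + 6*v + 8)/(v*(v - 2))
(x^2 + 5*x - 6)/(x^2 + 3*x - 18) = (x - 1)/(x - 3)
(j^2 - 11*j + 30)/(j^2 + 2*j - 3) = (j^2 - 11*j + 30)/(j^2 + 2*j - 3)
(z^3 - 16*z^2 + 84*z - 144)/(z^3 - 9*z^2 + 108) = (z - 4)/(z + 3)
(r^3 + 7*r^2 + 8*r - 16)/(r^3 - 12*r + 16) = (r^2 + 3*r - 4)/(r^2 - 4*r + 4)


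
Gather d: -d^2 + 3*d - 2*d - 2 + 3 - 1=-d^2 + d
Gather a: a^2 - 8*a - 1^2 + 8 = a^2 - 8*a + 7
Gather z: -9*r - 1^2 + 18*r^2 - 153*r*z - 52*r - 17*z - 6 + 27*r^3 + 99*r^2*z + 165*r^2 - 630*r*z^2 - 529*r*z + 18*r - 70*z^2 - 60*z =27*r^3 + 183*r^2 - 43*r + z^2*(-630*r - 70) + z*(99*r^2 - 682*r - 77) - 7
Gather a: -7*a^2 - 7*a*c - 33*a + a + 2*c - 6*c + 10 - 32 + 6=-7*a^2 + a*(-7*c - 32) - 4*c - 16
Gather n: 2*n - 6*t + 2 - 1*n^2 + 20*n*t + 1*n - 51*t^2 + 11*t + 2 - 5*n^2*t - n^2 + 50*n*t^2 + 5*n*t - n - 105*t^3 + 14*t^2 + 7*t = n^2*(-5*t - 2) + n*(50*t^2 + 25*t + 2) - 105*t^3 - 37*t^2 + 12*t + 4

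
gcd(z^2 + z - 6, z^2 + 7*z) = 1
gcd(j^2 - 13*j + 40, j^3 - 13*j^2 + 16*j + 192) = j - 8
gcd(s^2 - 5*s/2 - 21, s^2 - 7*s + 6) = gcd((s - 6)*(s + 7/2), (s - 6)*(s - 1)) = s - 6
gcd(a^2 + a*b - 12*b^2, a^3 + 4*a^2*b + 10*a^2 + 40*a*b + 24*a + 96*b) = a + 4*b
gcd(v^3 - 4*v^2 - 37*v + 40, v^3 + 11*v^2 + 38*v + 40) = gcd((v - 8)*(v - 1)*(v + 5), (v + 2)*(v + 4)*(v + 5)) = v + 5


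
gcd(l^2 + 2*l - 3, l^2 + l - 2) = l - 1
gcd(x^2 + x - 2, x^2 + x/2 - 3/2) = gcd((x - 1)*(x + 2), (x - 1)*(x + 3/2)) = x - 1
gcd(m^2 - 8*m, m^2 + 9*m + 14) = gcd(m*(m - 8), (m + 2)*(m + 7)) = 1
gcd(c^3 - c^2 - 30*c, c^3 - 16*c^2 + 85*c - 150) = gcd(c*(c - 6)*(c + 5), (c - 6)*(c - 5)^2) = c - 6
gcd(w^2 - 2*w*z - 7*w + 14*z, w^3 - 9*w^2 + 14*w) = w - 7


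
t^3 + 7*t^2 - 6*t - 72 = (t - 3)*(t + 4)*(t + 6)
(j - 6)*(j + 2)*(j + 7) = j^3 + 3*j^2 - 40*j - 84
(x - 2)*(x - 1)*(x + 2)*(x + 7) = x^4 + 6*x^3 - 11*x^2 - 24*x + 28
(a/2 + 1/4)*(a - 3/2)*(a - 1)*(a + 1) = a^4/2 - a^3/2 - 7*a^2/8 + a/2 + 3/8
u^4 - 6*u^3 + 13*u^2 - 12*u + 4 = (u - 2)^2*(u - 1)^2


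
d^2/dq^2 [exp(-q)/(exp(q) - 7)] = ((exp(q) - 7)^2 + (exp(q) - 7)*exp(q) + 2*exp(2*q))*exp(-q)/(exp(q) - 7)^3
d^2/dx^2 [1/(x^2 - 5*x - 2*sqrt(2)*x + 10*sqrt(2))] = 2*(-x^2 + 2*sqrt(2)*x + 5*x + (-2*x + 2*sqrt(2) + 5)^2 - 10*sqrt(2))/(x^2 - 5*x - 2*sqrt(2)*x + 10*sqrt(2))^3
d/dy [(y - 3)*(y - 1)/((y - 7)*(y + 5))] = 2*(y^2 - 38*y + 73)/(y^4 - 4*y^3 - 66*y^2 + 140*y + 1225)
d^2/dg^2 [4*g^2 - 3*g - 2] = 8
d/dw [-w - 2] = -1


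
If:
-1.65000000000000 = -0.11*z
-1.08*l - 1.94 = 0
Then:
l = -1.80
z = 15.00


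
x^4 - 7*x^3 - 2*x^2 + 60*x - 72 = (x - 6)*(x - 2)^2*(x + 3)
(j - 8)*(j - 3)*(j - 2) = j^3 - 13*j^2 + 46*j - 48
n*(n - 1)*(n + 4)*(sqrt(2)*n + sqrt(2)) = sqrt(2)*n^4 + 4*sqrt(2)*n^3 - sqrt(2)*n^2 - 4*sqrt(2)*n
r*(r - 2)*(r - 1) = r^3 - 3*r^2 + 2*r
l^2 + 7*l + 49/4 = (l + 7/2)^2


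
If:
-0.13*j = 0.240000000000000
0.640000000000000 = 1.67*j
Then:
No Solution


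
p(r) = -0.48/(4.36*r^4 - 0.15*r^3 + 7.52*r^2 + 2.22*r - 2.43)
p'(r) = -0.48*(-17.44*r^3 + 0.45*r^2 - 15.04*r - 2.22)/(4.36*r^4 - 0.15*r^3 + 7.52*r^2 + 2.22*r - 2.43)^2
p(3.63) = -0.00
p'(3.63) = 0.00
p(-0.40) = 0.24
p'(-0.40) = -0.60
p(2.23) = -0.00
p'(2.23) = 0.01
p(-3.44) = -0.00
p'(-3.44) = -0.00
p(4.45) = -0.00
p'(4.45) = 0.00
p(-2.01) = -0.01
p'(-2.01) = -0.01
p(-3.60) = -0.00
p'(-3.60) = -0.00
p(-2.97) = -0.00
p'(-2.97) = -0.00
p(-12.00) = -0.00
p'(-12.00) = -0.00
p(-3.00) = -0.00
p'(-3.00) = -0.00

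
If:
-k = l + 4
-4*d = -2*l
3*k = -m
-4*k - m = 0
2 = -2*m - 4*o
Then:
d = -2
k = 0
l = -4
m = 0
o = -1/2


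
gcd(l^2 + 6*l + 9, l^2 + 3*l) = l + 3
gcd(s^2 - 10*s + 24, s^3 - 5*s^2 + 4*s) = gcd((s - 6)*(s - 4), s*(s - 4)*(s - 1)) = s - 4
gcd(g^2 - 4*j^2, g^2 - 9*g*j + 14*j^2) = g - 2*j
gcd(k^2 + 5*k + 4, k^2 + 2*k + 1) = k + 1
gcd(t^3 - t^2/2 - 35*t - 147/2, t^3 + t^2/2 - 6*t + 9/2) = t + 3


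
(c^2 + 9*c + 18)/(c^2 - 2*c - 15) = (c + 6)/(c - 5)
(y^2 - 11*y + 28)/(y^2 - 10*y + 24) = (y - 7)/(y - 6)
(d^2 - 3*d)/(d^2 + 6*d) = (d - 3)/(d + 6)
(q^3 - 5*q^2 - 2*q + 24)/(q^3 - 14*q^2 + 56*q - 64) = (q^2 - q - 6)/(q^2 - 10*q + 16)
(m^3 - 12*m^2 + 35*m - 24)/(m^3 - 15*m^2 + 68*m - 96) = (m - 1)/(m - 4)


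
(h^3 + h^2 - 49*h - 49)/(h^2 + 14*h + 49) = (h^2 - 6*h - 7)/(h + 7)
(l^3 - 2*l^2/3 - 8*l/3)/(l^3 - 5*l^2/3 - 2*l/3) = (3*l + 4)/(3*l + 1)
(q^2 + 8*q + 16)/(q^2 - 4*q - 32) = (q + 4)/(q - 8)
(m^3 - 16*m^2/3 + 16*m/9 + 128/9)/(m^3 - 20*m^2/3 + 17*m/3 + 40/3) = (3*m^2 - 8*m - 16)/(3*(m^2 - 4*m - 5))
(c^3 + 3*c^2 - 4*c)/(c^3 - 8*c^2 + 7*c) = (c + 4)/(c - 7)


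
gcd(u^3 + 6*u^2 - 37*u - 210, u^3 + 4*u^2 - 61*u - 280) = u^2 + 12*u + 35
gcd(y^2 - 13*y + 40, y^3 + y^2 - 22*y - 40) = y - 5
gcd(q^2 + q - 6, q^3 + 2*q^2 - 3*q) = q + 3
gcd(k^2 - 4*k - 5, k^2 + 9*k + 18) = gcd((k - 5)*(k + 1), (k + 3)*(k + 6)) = 1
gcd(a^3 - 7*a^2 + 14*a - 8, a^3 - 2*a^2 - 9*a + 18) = a - 2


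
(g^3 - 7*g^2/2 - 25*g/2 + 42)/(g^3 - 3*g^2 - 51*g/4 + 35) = 2*(g - 3)/(2*g - 5)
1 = 1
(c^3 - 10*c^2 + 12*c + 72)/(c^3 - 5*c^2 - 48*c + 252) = (c + 2)/(c + 7)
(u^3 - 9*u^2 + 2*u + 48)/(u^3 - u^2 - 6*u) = (u - 8)/u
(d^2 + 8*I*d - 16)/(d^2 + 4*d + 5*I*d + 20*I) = (d^2 + 8*I*d - 16)/(d^2 + d*(4 + 5*I) + 20*I)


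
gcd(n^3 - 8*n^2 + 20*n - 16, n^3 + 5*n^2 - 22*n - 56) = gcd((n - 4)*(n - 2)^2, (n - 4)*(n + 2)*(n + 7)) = n - 4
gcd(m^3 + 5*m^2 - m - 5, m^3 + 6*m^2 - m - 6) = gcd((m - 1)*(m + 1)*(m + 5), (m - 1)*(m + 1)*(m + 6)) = m^2 - 1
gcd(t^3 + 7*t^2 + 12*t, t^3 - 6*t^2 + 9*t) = t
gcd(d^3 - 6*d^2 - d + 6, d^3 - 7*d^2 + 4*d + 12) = d^2 - 5*d - 6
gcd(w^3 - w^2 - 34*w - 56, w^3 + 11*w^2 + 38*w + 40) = w^2 + 6*w + 8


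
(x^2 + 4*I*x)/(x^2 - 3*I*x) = (x + 4*I)/(x - 3*I)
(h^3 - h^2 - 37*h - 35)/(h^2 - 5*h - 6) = (h^2 - 2*h - 35)/(h - 6)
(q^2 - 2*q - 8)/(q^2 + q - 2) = (q - 4)/(q - 1)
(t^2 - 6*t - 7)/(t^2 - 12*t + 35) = (t + 1)/(t - 5)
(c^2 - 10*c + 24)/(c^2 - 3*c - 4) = (c - 6)/(c + 1)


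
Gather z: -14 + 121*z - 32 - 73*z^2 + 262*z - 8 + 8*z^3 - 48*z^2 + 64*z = 8*z^3 - 121*z^2 + 447*z - 54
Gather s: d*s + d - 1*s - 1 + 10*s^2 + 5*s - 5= d + 10*s^2 + s*(d + 4) - 6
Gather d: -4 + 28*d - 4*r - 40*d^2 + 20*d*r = -40*d^2 + d*(20*r + 28) - 4*r - 4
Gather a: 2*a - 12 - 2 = 2*a - 14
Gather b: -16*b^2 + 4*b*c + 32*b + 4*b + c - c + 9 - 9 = -16*b^2 + b*(4*c + 36)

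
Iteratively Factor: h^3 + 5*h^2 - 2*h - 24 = (h - 2)*(h^2 + 7*h + 12) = (h - 2)*(h + 4)*(h + 3)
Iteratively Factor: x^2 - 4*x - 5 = (x - 5)*(x + 1)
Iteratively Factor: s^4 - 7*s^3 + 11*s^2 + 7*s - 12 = (s - 3)*(s^3 - 4*s^2 - s + 4) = (s - 3)*(s + 1)*(s^2 - 5*s + 4) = (s - 4)*(s - 3)*(s + 1)*(s - 1)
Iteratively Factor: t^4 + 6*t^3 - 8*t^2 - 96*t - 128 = (t + 4)*(t^3 + 2*t^2 - 16*t - 32) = (t + 2)*(t + 4)*(t^2 - 16) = (t + 2)*(t + 4)^2*(t - 4)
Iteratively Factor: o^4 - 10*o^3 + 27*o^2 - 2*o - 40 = (o + 1)*(o^3 - 11*o^2 + 38*o - 40) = (o - 5)*(o + 1)*(o^2 - 6*o + 8) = (o - 5)*(o - 2)*(o + 1)*(o - 4)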